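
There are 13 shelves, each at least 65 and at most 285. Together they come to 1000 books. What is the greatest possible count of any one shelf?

220

Maximizing one value means minimizing the remaining 12.
The other 12 contribute at least 12 × 65 = 780, leaving at most 1000 − 780 = 220.
Since 220 ≤ 285, this is achievable: one at 220 and 12 at 65.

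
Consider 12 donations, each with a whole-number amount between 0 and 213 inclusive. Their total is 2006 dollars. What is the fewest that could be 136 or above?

5

If only k of them are at least 136, the other 12 − k are at most 135, so the total is at most k·213 + (12 − k)·135.
This must reach 2006, so k·213 + (12 − k)·135 ≥ 2006, giving k ≥ 5.
Exactly 5 works: 5 values at 213 and 7 at 135 total 2010; lower one of the high values by 4 (still ≥ 136) to hit 2006.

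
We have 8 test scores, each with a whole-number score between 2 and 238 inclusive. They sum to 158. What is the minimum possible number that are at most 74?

7

If only k of them are at most 74, the other 8 − k are at least 75, so the total is at least (8 − k)·75 + k·2.
This is ≤ 158, so (8 − k)·75 + 2k ≤ 158, which gives k ≥ 7.
Exactly 7 works: 7 values at 2 and 1 at 75 total 89; raise one of the low values by 69 (still ≤ 74) to hit 158.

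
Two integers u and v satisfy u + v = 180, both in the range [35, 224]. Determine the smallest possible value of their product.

Since u + v is fixed, pushing one of them to its bound minimizes the product.
At the endpoint u = 35, v = 180 − 35 = 145, so uv = 35 × 145 = 5075.

5075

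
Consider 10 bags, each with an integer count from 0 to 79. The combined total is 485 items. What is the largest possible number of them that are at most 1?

Suppose k of them are at most 1. Those contribute at most 1 each and the rest at most 79 each.
So the total is at most 1k + 79(10 − k) = 790 − 78k. This must still be ≥ 485, so k ≤ 3.
k = 3 is achieved by 3 values at 1 and 7 at 79, total 556; lower one of the 79's by 71 (still > 1) to reach 485.

3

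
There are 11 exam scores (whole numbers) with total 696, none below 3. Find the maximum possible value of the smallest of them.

63

The 11 values sum to 696, so their minimum is at most ⌊696/11⌋ = 63.
Taking 8 copies of 63 and 3 copies of 64 gives exactly 696, so 63 is attained.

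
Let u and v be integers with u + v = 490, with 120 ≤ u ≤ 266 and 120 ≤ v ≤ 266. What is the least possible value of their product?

For a fixed sum, uv is smallest when u and v are as far apart as possible.
The extreme feasible split is u = 224, v = 266, giving uv = 59584.

59584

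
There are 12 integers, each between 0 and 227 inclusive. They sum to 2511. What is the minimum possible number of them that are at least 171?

If only k of them are at least 171, the other 12 − k are at most 170, so the total is at most k·227 + (12 − k)·170.
This must reach 2511, so k·227 + (12 − k)·170 ≥ 2511, giving k ≥ 9.
Exactly 9 works: 9 values at 227 and 3 at 170 total 2553; lower one of the high values by 42 (still ≥ 171) to hit 2511.

9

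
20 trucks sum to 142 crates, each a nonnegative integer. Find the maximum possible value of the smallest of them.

The average is 142/20 < 8, so some value is ≤ 7.
Taking 18 copies of 7 and 2 copies of 8 gives exactly 142, so 7 is attained.

7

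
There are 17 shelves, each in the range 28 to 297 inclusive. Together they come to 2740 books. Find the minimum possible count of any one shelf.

To make one shelf as small as possible, make the other 16 as large as possible.
The other 16 can take up 16 × 297 = 4752 ≥ 2740 − 28, so one shelf can sit at its floor of 28.
Achievable: one at 28 and the other 16 totalling 2712, which fits since 16 × 28 ≤ 2712 ≤ 16 × 297.

28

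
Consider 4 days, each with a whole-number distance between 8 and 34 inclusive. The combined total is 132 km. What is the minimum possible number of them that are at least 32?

3

Each value short of 32 is at most 31, costing at least 34 − 31 = 3 against the maximum total of 136.
We can afford to lose at most 136 − 132 = 4, so at most ⌊4/3⌋ = 1 fall short, and at least 3 are ≥ 32.
Exactly 3 works: 3 values at 34 and 1 at 31 total 133; lower one of the high values by 1 (still ≥ 32) to hit 132.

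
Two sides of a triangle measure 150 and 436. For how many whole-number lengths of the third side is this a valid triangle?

The triangle inequality gives |150 − 436| < c < 150 + 436, i.e. 286 < c < 586.
So c can be any integer from 287 to 585: 299 values.

299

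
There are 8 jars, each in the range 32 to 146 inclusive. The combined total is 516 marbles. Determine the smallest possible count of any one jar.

32

To make one jar as small as possible, make the other 7 as large as possible.
The other 7 can take up 7 × 146 = 1022 ≥ 516 − 32, so one jar can sit at its floor of 32.
Achievable: one at 32 and the other 7 totalling 484, which fits since 7 × 32 ≤ 484 ≤ 7 × 146.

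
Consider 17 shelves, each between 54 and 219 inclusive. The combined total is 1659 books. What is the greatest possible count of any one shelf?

Maximizing one value means minimizing the remaining 16.
The other 16 contribute at least 16 × 54 = 864, leaving at most 1659 − 864 = 795.
But each shelf is capped at 219, so the maximum is 219.
Achievable: one at 219 and the other 16 totalling 1440, which fits since 16 × 54 ≤ 1440 ≤ 16 × 219.

219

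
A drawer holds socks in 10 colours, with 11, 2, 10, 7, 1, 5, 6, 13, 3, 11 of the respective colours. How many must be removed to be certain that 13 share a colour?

In the worst case you take as many as possible of each colour without reaching 13: 11 + 2 + 10 + 7 + 1 + 5 + 6 + 12 + 3 + 11 = 68.
The next one must give 13 of some colour, so 68 + 1 = 69.

69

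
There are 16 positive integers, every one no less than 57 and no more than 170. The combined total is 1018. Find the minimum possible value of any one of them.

57

To make one integer as small as possible, make the other 15 as large as possible.
The other 15 can take up 15 × 170 = 2550 ≥ 1018 − 57, so one integer can sit at its floor of 57.
Achievable: one at 57 and the other 15 totalling 961, which fits since 15 × 57 ≤ 961 ≤ 15 × 170.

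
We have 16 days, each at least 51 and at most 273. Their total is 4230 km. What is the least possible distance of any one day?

To make one day as small as possible, make the other 15 as large as possible.
The other 15 contribute at most 15 × 273 = 4095, leaving at least 4230 − 4095 = 135.
Since 135 ≥ 51, this is achievable: one at 135 and 15 at 273.

135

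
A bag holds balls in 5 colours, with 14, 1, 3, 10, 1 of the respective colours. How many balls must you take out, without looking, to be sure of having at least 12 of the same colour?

27

In the worst case you take as many as possible of each colour without reaching 12: 11 + 1 + 3 + 10 + 1 = 26.
The next one must give 12 of some colour, so 26 + 1 = 27.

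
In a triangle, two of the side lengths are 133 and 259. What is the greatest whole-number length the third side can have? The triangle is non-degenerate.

The third side must be less than 133 + 259 = 392.
The largest integer below 392 is 391.

391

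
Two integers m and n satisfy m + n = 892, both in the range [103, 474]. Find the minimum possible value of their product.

198132

mn = m(892 − m) is concave in m, so over [418, 474] it is minimized at an endpoint.
The extreme feasible split is m = 418, n = 474, giving mn = 198132.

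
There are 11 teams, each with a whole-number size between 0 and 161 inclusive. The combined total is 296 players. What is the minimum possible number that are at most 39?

Let j be the number exceeding 39. Then the total is ≥ 40·j + 0·(11 − j) = 0 + 40j.
So 40j ≤ 296 and j ≤ 7; hence at least 11 − 7 = 4 are ≤ 39.
Exactly 4 works: 4 values at 0 and 7 at 40 total 280; raise one of the low values by 16 (still ≤ 39) to hit 296.

4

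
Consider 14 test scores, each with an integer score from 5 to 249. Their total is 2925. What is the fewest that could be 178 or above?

Each value short of 178 is at most 177, costing at least 249 − 177 = 72 against the maximum total of 3486.
We can afford to lose at most 3486 − 2925 = 561, so at most ⌊561/72⌋ = 7 fall short, and at least 7 are ≥ 178.
Exactly 7 works: 7 values at 249 and 7 at 177 total 2982; lower one of the high values by 57 (still ≥ 178) to hit 2925.

7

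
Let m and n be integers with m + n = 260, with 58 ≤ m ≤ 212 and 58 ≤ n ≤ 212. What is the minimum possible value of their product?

11716

Since m + n is fixed, pushing one of them to its bound minimizes the product.
The extreme feasible split is m = 58, n = 202, giving mn = 11716.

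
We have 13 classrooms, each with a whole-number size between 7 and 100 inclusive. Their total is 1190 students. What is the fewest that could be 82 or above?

8

Each value short of 82 is at most 81, costing at least 100 − 81 = 19 against the maximum total of 1300.
We can afford to lose at most 1300 − 1190 = 110, so at most ⌊110/19⌋ = 5 fall short, and at least 8 are ≥ 82.
Exactly 8 works: 8 values at 100 and 5 at 81 total 1205; lower one of the high values by 15 (still ≥ 82) to hit 1190.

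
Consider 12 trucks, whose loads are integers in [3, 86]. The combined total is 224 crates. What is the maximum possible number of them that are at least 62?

3

With k values at 62 or above and the rest at least 3, the sum is at least 36 + 59k.
Since the sum is 224, we need 59k ≤ 188, i.e. k ≤ 3.
k = 3 is achieved by 3 values at 62 and 9 at 3, total 213; add 11 to one value (staying below 62) to reach 224.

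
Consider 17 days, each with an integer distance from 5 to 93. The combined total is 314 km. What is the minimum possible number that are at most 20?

Let j be the number exceeding 20. Then the total is ≥ 21·j + 5·(17 − j) = 85 + 16j.
So 16j ≤ 229 and j ≤ 14; hence at least 17 − 14 = 3 are ≤ 20.
Exactly 3 works: 3 values at 5 and 14 at 21 total 309; raise one of the low values by 5 (still ≤ 20) to hit 314.

3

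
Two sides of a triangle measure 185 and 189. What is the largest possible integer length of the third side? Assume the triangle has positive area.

The third side must be less than 185 + 189 = 374.
The largest integer below 374 is 373.

373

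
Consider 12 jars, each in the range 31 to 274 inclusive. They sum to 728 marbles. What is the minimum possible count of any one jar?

Minimizing one value means maximizing the remaining 11.
The other 11 can take up 11 × 274 = 3014 ≥ 728 − 31, so one jar can sit at its floor of 31.
Achievable: one at 31 and the other 11 totalling 697, which fits since 11 × 31 ≤ 697 ≤ 11 × 274.

31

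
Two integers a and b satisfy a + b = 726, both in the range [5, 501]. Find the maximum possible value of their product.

131769

For a fixed sum, the product ab is largest when a and b are as close as possible.
Taking a = 363 and b = 363 (both in [5, 501]) gives ab = 131769.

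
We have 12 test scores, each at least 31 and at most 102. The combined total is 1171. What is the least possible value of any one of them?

To make one score as small as possible, make the other 11 as large as possible.
The other 11 contribute at most 11 × 102 = 1122, leaving at least 1171 − 1122 = 49.
Since 49 ≥ 31, this is achievable: one at 49 and 11 at 102.

49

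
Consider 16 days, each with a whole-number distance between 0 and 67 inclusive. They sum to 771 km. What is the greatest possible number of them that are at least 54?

14

With k values at 54 or above and the rest at least 0, the sum is at least 0 + 54k.
Since the sum is 771, we need 54k ≤ 771, i.e. k ≤ 14.
k = 14 is achieved by 14 values at 54 and 2 at 0, total 756; add 15 to one value (staying below 54) to reach 771.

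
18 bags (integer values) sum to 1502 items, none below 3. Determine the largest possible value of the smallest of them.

83

The 18 values sum to 1502, so their minimum is at most ⌊1502/18⌋ = 83.
Achievable: 10 of them at 83 and 8 at 84 total 1502.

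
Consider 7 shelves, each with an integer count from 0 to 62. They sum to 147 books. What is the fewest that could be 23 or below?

Each value above 23 is at least 24, contributing at least 24 − 0 = 24 above the floor 0.
The sum exceeds the floor total 0 by 147, so at most ⌊147/24⌋ = 6 exceed 23, and at least 1 are ≤ 23.
Exactly 1 works: 1 value at 0 and 6 at 24 total 144; raise one of the low values by 3 (still ≤ 23) to hit 147.

1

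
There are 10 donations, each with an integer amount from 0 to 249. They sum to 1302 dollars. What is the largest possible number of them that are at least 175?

Suppose k of them are at least 175. Those contribute at least 175 each and the other 10 − k at least 0 each.
So the total is at least 175k + 0(10 − k) = 0 + 175k. This must be ≤ 1302, giving k ≤ 7.
k = 7 is achieved by 7 values at 175 and 3 at 0, total 1225; add 77 to one value (staying below 175) to reach 1302.

7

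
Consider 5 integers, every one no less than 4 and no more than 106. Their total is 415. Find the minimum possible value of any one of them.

4

Minimizing one value means maximizing the remaining 4.
The other 4 can take up 4 × 106 = 424 ≥ 415 − 4, so one integer can sit at its floor of 4.
Achievable: one at 4 and the other 4 totalling 411, which fits since 4 × 4 ≤ 411 ≤ 4 × 106.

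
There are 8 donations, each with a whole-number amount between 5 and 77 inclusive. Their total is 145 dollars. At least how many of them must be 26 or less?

4

Each value above 26 is at least 27, contributing at least 27 − 5 = 22 above the floor 5.
The sum exceeds the floor total 40 by 105, so at most ⌊105/22⌋ = 4 exceed 26, and at least 4 are ≤ 26.
Exactly 4 works: 4 values at 5 and 4 at 27 total 128; raise one of the low values by 17 (still ≤ 26) to hit 145.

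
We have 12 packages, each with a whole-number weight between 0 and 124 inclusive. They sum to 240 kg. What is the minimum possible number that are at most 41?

7

Each value above 41 is at least 42, contributing at least 42 − 0 = 42 above the floor 0.
The sum exceeds the floor total 0 by 240, so at most ⌊240/42⌋ = 5 exceed 41, and at least 7 are ≤ 41.
Exactly 7 works: 7 values at 0 and 5 at 42 total 210; raise one of the low values by 30 (still ≤ 41) to hit 240.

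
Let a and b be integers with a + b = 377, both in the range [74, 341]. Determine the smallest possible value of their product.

For a fixed sum, ab is smallest when a and b are as far apart as possible.
The extreme feasible split is a = 74, b = 303, giving ab = 22422.

22422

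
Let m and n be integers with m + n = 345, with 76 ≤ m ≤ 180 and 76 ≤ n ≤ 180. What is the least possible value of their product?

For a fixed sum, mn is smallest when m and n are as far apart as possible.
At the endpoint m = 165, n = 345 − 165 = 180, so mn = 165 × 180 = 29700.

29700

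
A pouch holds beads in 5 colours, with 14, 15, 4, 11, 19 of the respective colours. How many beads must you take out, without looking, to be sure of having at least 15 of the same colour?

In the worst case you take as many as possible of each colour without reaching 15: 14 + 14 + 4 + 11 + 14 = 57.
The next one must give 15 of some colour, so 57 + 1 = 58.

58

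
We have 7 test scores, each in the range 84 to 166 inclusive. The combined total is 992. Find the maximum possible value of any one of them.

166

To make one score as large as possible, make the other 6 as small as possible.
The other 6 contribute at least 6 × 84 = 504, leaving at most 992 − 504 = 488.
But each score is capped at 166, so the maximum is 166.
Achievable: one at 166 and the other 6 totalling 826, which fits since 6 × 84 ≤ 826 ≤ 6 × 166.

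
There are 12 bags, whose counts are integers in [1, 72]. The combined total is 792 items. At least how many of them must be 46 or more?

If only k of them are at least 46, the other 12 − k are at most 45, so the total is at most k·72 + (12 − k)·45.
This must reach 792, so k·72 + (12 − k)·45 ≥ 792, giving k ≥ 10.
Exactly 10 works: 10 values at 72 and 2 at 45 total 810; lower one of the high values by 18 (still ≥ 46) to hit 792.

10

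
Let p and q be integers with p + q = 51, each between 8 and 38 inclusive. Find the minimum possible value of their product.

For a fixed sum, pq is smallest when p and q are as far apart as possible.
At the endpoint p = 13, q = 51 − 13 = 38, so pq = 13 × 38 = 494.

494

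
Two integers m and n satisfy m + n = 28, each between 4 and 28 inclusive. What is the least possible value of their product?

96

For a fixed sum, mn is smallest when m and n are as far apart as possible.
The extreme feasible split is m = 4, n = 24, giving mn = 96.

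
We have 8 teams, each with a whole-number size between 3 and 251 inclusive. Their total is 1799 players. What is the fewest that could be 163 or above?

Suppose at most 8 − j of them reach 163; then j values are ≤ 162 and the rest ≤ 251.
The total is then ≤ 162·j + 251·(8 − j) = 2008 − 89j. For this to be ≥ 1799 we need j ≤ 2, so at least 8 − 2 = 6 must reach 163.
Exactly 6 works: 6 values at 251 and 2 at 162 total 1830; lower one of the high values by 31 (still ≥ 163) to hit 1799.

6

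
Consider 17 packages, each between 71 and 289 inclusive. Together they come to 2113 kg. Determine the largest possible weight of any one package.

289

Maximizing one value means minimizing the remaining 16.
The other 16 contribute at least 16 × 71 = 1136, leaving at most 2113 − 1136 = 977.
But each package is capped at 289, so the maximum is 289.
Achievable: one at 289 and the other 16 totalling 1824, which fits since 16 × 71 ≤ 1824 ≤ 16 × 289.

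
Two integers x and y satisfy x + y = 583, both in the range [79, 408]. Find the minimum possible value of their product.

Since x + y is fixed, pushing one of them to its bound minimizes the product.
At the endpoint x = 175, y = 583 − 175 = 408, so xy = 175 × 408 = 71400.

71400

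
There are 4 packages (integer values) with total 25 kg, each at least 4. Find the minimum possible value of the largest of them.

The 4 values sum to 25, so their maximum is at least ⌈25/4⌉ = 7.
Achievable: 1 of them at 7 and 3 at 6 total 25.

7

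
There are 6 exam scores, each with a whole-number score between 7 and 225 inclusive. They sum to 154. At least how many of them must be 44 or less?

Each value above 44 is at least 45, contributing at least 45 − 7 = 38 above the floor 7.
The sum exceeds the floor total 42 by 112, so at most ⌊112/38⌋ = 2 exceed 44, and at least 4 are ≤ 44.
Exactly 4 works: 4 values at 7 and 2 at 45 total 118; raise one of the low values by 36 (still ≤ 44) to hit 154.

4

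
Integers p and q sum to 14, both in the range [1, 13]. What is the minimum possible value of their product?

13

For a fixed sum, pq is smallest when p and q are as far apart as possible.
The extreme feasible split is p = 1, q = 13, giving pq = 13.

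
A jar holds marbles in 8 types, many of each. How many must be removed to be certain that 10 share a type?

73

You could draw 9 of every type without reaching 10 of any — 72 in all.
One more forces 10 of some type, so 72 + 1 = 73.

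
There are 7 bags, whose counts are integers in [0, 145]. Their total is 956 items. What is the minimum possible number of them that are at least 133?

3

Each value short of 133 is at most 132, costing at least 145 − 132 = 13 against the maximum total of 1015.
We can afford to lose at most 1015 − 956 = 59, so at most ⌊59/13⌋ = 4 fall short, and at least 3 are ≥ 133.
Exactly 3 works: 3 values at 145 and 4 at 132 total 963; lower one of the high values by 7 (still ≥ 133) to hit 956.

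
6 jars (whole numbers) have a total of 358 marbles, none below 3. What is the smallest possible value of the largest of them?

60

The 6 values sum to 358, so their maximum is at least ⌈358/6⌉ = 60.
Taking 2 copies of 59 and 4 copies of 60 gives exactly 358, so 60 is attained.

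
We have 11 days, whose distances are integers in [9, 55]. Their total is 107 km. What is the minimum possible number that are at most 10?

7

Each value above 10 is at least 11, contributing at least 11 − 9 = 2 above the floor 9.
The sum exceeds the floor total 99 by 8, so at most ⌊8/2⌋ = 4 exceed 10, and at least 7 are ≤ 10.
Exactly 7 works: 7 values at 9 and 4 at 11 total 107.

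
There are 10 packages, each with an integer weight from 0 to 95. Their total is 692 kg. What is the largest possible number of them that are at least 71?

9

With k values at 71 or above and the rest at least 0, the sum is at least 0 + 71k.
Since the sum is 692, we need 71k ≤ 692, i.e. k ≤ 9.
k = 9 is achieved by 9 values at 71 and 1 at 0, total 639; add 53 to one value (staying below 71) to reach 692.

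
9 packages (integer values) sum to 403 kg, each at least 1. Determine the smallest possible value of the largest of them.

45

If every one of the 9 were at most 44, the total would be at most 9 × 44 = 396 < 403.
Achievable: 7 of them at 45 and 2 at 44 total 403.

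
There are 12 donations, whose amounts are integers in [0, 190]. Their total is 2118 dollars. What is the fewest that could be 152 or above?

8

If only k of them are at least 152, the other 12 − k are at most 151, so the total is at most k·190 + (12 − k)·151.
This must reach 2118, so k·190 + (12 − k)·151 ≥ 2118, giving k ≥ 8.
Exactly 8 works: 8 values at 190 and 4 at 151 total 2124; lower one of the high values by 6 (still ≥ 152) to hit 2118.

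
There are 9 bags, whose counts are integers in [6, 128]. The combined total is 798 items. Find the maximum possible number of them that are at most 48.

4

Each value at 48 or below falls at least 128 − 48 = 80 short of the ceiling 128.
The ceiling total is 9 × 128 = 1152, and we need 798, so at most ⌊(1152 − 798)/80⌋ = 4 can be that low.
k = 4 is achieved by 4 values at 48 and 5 at 128, total 832; lower one of the 128's by 34 (still > 48) to reach 798.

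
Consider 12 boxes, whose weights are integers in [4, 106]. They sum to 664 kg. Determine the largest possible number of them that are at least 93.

6

If k of the values are ≥ 93, the total is ≥ 93k + 4(12 − k).
Setting 93k + 4(12 − k) ≤ 664 gives 89k ≤ 616, so k ≤ 6.
k = 6 is achieved by 6 values at 93 and 6 at 4, total 582; add 82 to one value (staying below 93) to reach 664.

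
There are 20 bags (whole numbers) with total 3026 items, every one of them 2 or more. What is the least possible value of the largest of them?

Some value must be at least ⌈3026/20⌉ = 152, since 20 × 151 = 3020 < 3026.
Achievable: 6 of them at 152 and 14 at 151 total 3026.

152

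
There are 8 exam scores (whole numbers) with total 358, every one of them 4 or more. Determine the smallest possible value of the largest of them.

45

The 8 values sum to 358, so their maximum is at least ⌈358/8⌉ = 45.
Taking 2 copies of 44 and 6 copies of 45 gives exactly 358, so 45 is attained.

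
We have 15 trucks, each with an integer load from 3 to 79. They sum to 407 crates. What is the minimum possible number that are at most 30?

3

Let j be the number exceeding 30. Then the total is ≥ 31·j + 3·(15 − j) = 45 + 28j.
So 28j ≤ 362 and j ≤ 12; hence at least 15 − 12 = 3 are ≤ 30.
Exactly 3 works: 3 values at 3 and 12 at 31 total 381; raise one of the low values by 26 (still ≤ 30) to hit 407.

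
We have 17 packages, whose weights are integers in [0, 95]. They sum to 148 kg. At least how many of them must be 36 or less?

Let j be the number exceeding 36. Then the total is ≥ 37·j + 0·(17 − j) = 0 + 37j.
So 37j ≤ 148 and j ≤ 4; hence at least 17 − 4 = 13 are ≤ 36.
Exactly 13 works: 13 values at 0 and 4 at 37 total 148.

13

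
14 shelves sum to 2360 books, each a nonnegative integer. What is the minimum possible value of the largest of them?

169

The average is 2360/14 > 168, so not all 14 can be 168 or less; the largest is ≥ 169.
Taking 6 copies of 168 and 8 copies of 169 gives exactly 2360, so 169 is attained.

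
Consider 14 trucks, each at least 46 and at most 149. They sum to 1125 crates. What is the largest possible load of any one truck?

149

To make one truck as large as possible, make the other 13 as small as possible.
The other 13 contribute at least 13 × 46 = 598, leaving at most 1125 − 598 = 527.
But each truck is capped at 149, so the maximum is 149.
Achievable: one at 149 and the other 13 totalling 976, which fits since 13 × 46 ≤ 976 ≤ 13 × 149.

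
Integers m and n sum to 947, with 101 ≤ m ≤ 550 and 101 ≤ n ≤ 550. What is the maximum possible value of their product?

224202

With m + n fixed, mn peaks when the two are closest together.
Taking m = 473 and n = 474 (both in [101, 550]) gives mn = 224202.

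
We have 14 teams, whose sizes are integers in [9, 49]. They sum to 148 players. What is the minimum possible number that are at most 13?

If only k of them are at most 13, the other 14 − k are at least 14, so the total is at least (14 − k)·14 + k·9.
This is ≤ 148, so (14 − k)·14 + 9k ≤ 148, which gives k ≥ 10.
Exactly 10 works: 10 values at 9 and 4 at 14 total 146; raise one of the low values by 2 (still ≤ 13) to hit 148.

10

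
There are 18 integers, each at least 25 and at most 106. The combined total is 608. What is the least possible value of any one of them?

To make one integer as small as possible, make the other 17 as large as possible.
The other 17 can take up 17 × 106 = 1802 ≥ 608 − 25, so one integer can sit at its floor of 25.
Achievable: one at 25 and the other 17 totalling 583, which fits since 17 × 25 ≤ 583 ≤ 17 × 106.

25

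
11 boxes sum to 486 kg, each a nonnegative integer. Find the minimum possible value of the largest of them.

45

The 11 values sum to 486, so their maximum is at least ⌈486/11⌉ = 45.
Taking 9 copies of 44 and 2 copies of 45 gives exactly 486, so 45 is attained.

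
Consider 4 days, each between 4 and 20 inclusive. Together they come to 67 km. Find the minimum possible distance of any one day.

To make one day as small as possible, make the other 3 as large as possible.
The other 3 contribute at most 3 × 20 = 60, leaving at least 67 − 60 = 7.
Since 7 ≥ 4, this is achievable: one at 7 and 3 at 20.

7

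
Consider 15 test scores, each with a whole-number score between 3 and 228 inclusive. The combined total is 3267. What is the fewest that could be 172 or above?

13

If only k of them are at least 172, the other 15 − k are at most 171, so the total is at most k·228 + (15 − k)·171.
This must reach 3267, so k·228 + (15 − k)·171 ≥ 3267, giving k ≥ 13.
Exactly 13 works: 13 values at 228 and 2 at 171 total 3306; lower one of the high values by 39 (still ≥ 172) to hit 3267.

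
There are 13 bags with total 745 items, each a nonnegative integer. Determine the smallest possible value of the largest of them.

58

The 13 values sum to 745, so their maximum is at least ⌈745/13⌉ = 58.
Equality holds with 4 values of 58 and 9 values of 57.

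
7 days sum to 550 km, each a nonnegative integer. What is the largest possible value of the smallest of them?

78

If every one of the 7 were at least 79, the total would be at least 7 × 79 = 553 > 550.
Taking 3 copies of 78 and 4 copies of 79 gives exactly 550, so 78 is attained.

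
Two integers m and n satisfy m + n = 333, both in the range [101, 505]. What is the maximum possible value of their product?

27722

For a fixed sum, the product mn is largest when m and n are as close as possible.
Taking m = 166 and n = 167 (both in [101, 505]) gives mn = 27722.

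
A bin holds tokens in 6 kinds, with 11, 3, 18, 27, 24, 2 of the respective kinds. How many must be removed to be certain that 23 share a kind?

79

In the worst case you take as many as possible of each kind without reaching 23: 11 + 3 + 18 + 22 + 22 + 2 = 78.
The next one must give 23 of some kind, so 78 + 1 = 79.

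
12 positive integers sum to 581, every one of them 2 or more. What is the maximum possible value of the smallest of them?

48

The 12 values sum to 581, so their minimum is at most ⌊581/12⌋ = 48.
Achievable: 7 of them at 48 and 5 at 49 total 581.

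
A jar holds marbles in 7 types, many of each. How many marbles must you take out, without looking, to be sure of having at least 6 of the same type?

You could draw 5 of every type without reaching 6 of any — 35 in all.
One more forces 6 of some type, so 35 + 1 = 36.

36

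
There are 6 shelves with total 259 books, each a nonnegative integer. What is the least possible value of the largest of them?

44

Some value must be at least ⌈259/6⌉ = 44, since 6 × 43 = 258 < 259.
Achievable: 1 of them at 44 and 5 at 43 total 259.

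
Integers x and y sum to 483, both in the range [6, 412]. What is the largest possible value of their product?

58322

For a fixed sum, the product xy is largest when x and y are as close as possible.
Taking x = 241 and y = 242 (both in [6, 412]) gives xy = 58322.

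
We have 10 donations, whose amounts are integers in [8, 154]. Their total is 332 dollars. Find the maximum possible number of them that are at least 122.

Suppose k of them are at least 122. Those contribute at least 122 each and the other 10 − k at least 8 each.
So the total is at least 122k + 8(10 − k) = 80 + 114k. This must be ≤ 332, giving k ≤ 2.
k = 2 is achieved by 2 values at 122 and 8 at 8, total 308; add 24 to one value (staying below 122) to reach 332.

2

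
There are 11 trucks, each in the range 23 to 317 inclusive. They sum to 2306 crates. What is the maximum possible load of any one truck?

Maximizing one value means minimizing the remaining 10.
The other 10 contribute at least 10 × 23 = 230, leaving at most 2306 − 230 = 2076.
But each truck is capped at 317, so the maximum is 317.
Achievable: one at 317 and the other 10 totalling 1989, which fits since 10 × 23 ≤ 1989 ≤ 10 × 317.

317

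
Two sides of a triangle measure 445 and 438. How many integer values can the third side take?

875

The triangle inequality gives |445 − 438| < c < 445 + 438, i.e. 7 < c < 883.
So c can be any integer from 8 to 882: 875 values.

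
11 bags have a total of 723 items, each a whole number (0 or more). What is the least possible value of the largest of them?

66

Some value must be at least ⌈723/11⌉ = 66, since 11 × 65 = 715 < 723.
Taking 3 copies of 65 and 8 copies of 66 gives exactly 723, so 66 is attained.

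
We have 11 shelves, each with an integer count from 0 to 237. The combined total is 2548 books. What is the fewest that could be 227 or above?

6

If only k of them are at least 227, the other 11 − k are at most 226, so the total is at most k·237 + (11 − k)·226.
This must reach 2548, so k·237 + (11 − k)·226 ≥ 2548, giving k ≥ 6.
Exactly 6 works: 6 values at 237 and 5 at 226 total 2552; lower one of the high values by 4 (still ≥ 227) to hit 2548.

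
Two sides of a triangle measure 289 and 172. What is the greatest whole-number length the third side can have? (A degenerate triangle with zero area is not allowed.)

The third side must be less than 289 + 172 = 461.
The largest integer below 461 is 460.

460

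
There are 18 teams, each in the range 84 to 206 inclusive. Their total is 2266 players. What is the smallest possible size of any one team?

Minimizing one value means maximizing the remaining 17.
The other 17 can take up 17 × 206 = 3502 ≥ 2266 − 84, so one team can sit at its floor of 84.
Achievable: one at 84 and the other 17 totalling 2182, which fits since 17 × 84 ≤ 2182 ≤ 17 × 206.

84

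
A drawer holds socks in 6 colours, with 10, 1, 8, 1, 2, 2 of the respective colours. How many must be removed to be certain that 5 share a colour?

In the worst case you take as many as possible of each colour without reaching 5: 4 + 1 + 4 + 1 + 2 + 2 = 14.
The next one must give 5 of some colour, so 14 + 1 = 15.

15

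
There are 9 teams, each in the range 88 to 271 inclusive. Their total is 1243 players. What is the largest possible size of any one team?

271

To make one team as large as possible, make the other 8 as small as possible.
The other 8 contribute at least 8 × 88 = 704, leaving at most 1243 − 704 = 539.
But each team is capped at 271, so the maximum is 271.
Achievable: one at 271 and the other 8 totalling 972, which fits since 8 × 88 ≤ 972 ≤ 8 × 271.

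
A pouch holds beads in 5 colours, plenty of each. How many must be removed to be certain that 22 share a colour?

106

You could draw 21 of every colour without reaching 22 of any — 105 in all.
One more forces 22 of some colour, so 105 + 1 = 106.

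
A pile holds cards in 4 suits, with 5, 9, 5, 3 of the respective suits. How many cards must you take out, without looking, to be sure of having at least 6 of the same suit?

19

In the worst case you take as many as possible of each suit without reaching 6: 5 + 5 + 5 + 3 = 18.
The next one must give 6 of some suit, so 18 + 1 = 19.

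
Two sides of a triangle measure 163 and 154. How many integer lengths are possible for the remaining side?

307

The triangle inequality gives |163 − 154| < c < 163 + 154, i.e. 9 < c < 317.
So c can be any integer from 10 to 316: 307 values.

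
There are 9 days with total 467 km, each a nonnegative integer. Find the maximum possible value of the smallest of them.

If every one of the 9 were at least 52, the total would be at least 9 × 52 = 468 > 467.
Taking 1 copy of 51 and 8 copies of 52 gives exactly 467, so 51 is attained.

51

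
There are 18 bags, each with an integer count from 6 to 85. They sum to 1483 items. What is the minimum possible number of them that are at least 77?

13

Each value short of 77 is at most 76, costing at least 85 − 76 = 9 against the maximum total of 1530.
We can afford to lose at most 1530 − 1483 = 47, so at most ⌊47/9⌋ = 5 fall short, and at least 13 are ≥ 77.
Exactly 13 works: 13 values at 85 and 5 at 76 total 1485; lower one of the high values by 2 (still ≥ 77) to hit 1483.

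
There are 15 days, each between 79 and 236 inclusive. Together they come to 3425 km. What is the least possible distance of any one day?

Minimizing one value means maximizing the remaining 14.
The other 14 contribute at most 14 × 236 = 3304, leaving at least 3425 − 3304 = 121.
Since 121 ≥ 79, this is achievable: one at 121 and 14 at 236.

121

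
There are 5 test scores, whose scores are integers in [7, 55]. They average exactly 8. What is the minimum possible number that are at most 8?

The total is 5 × 8 = 40.
Let j be the number exceeding 8. Then the total is ≥ 9·j + 7·(5 − j) = 35 + 2j.
So 2j ≤ 5 and j ≤ 2; hence at least 5 − 2 = 3 are ≤ 8.
Exactly 3 works: 3 values at 7 and 2 at 9 total 39; raise one of the low values by 1 (still ≤ 8) to hit 40.

3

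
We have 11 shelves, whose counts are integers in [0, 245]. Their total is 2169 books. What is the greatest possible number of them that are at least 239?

With k values at 239 or above and the rest at least 0, the sum is at least 0 + 239k.
Since the sum is 2169, we need 239k ≤ 2169, i.e. k ≤ 9.
k = 9 is achieved by 9 values at 239 and 2 at 0, total 2151; add 18 to one value (staying below 239) to reach 2169.

9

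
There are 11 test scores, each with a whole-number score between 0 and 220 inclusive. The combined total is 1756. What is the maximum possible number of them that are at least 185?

9

With k values at 185 or above and the rest at least 0, the sum is at least 0 + 185k.
Since the sum is 1756, we need 185k ≤ 1756, i.e. k ≤ 9.
k = 9 is achieved by 9 values at 185 and 2 at 0, total 1665; add 91 to one value (staying below 185) to reach 1756.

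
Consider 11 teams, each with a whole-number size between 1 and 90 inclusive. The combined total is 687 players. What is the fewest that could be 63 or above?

Suppose at most 11 − j of them reach 63; then j values are ≤ 62 and the rest ≤ 90.
The total is then ≤ 62·j + 90·(11 − j) = 990 − 28j. For this to be ≥ 687 we need j ≤ 10, so at least 11 − 10 = 1 must reach 63.
Exactly 1 works: 1 value at 90 and 10 at 62 total 710; lower one of the high values by 23 (still ≥ 63) to hit 687.

1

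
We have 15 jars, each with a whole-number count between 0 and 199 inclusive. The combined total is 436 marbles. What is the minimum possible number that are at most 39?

If only k of them are at most 39, the other 15 − k are at least 40, so the total is at least (15 − k)·40 + k·0.
This is ≤ 436, so (15 − k)·40 + 0k ≤ 436, which gives k ≥ 5.
Exactly 5 works: 5 values at 0 and 10 at 40 total 400; raise one of the low values by 36 (still ≤ 39) to hit 436.

5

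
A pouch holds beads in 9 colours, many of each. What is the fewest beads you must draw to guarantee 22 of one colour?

190

You could draw 21 of every colour without reaching 22 of any — 189 in all.
One more forces 22 of some colour, so 189 + 1 = 190.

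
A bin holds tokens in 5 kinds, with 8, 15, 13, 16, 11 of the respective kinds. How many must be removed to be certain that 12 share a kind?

In the worst case you take as many as possible of each kind without reaching 12: 8 + 11 + 11 + 11 + 11 = 52.
The next one must give 12 of some kind, so 52 + 1 = 53.

53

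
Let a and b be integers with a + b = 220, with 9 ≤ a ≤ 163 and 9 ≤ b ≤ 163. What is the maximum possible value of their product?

For a fixed sum, the product ab is largest when a and b are as close as possible.
Taking a = 110 and b = 110 (both in [9, 163]) gives ab = 12100.

12100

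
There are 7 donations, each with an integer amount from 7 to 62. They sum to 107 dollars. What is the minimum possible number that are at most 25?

4

Let j be the number exceeding 25. Then the total is ≥ 26·j + 7·(7 − j) = 49 + 19j.
So 19j ≤ 58 and j ≤ 3; hence at least 7 − 3 = 4 are ≤ 25.
Exactly 4 works: 4 values at 7 and 3 at 26 total 106; raise one of the low values by 1 (still ≤ 25) to hit 107.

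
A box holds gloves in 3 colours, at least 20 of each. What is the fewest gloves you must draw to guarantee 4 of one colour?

You could draw 3 of every colour without reaching 4 of any — 9 in all.
One more forces 4 of some colour, so 9 + 1 = 10.

10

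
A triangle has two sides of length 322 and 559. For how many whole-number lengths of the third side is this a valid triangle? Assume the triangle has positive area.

The triangle inequality gives |322 − 559| < c < 322 + 559, i.e. 237 < c < 881.
So c can be any integer from 238 to 880: 643 values.

643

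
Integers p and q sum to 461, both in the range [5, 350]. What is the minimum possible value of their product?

For a fixed sum, pq is smallest when p and q are as far apart as possible.
The extreme feasible split is p = 111, q = 350, giving pq = 38850.

38850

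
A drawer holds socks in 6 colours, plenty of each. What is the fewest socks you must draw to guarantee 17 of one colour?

In the worst case you draw 16 of each of the 6 colours: 6 × 16 = 96.
One more forces 17 of some colour, so 96 + 1 = 97.

97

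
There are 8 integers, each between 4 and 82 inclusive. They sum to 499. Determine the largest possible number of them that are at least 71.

6

Suppose k of them are at least 71. Those contribute at least 71 each and the other 8 − k at least 4 each.
So the total is at least 71k + 4(8 − k) = 32 + 67k. This must be ≤ 499, giving k ≤ 6.
k = 6 is achieved by 6 values at 71 and 2 at 4, total 434; add 65 to one value (staying below 71) to reach 499.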